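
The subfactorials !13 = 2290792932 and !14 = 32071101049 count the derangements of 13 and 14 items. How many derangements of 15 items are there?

481066515734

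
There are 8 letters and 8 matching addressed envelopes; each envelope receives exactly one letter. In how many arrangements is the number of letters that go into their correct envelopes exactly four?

630

Choose which 4 of the 8 are fixed: C(8,4) = 70.
The remaining 4 must be deranged: !4 = 9.
Total: 70 × 9 = 630.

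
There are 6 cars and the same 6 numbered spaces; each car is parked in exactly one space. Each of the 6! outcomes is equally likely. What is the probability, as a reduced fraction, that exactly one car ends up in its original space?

11/30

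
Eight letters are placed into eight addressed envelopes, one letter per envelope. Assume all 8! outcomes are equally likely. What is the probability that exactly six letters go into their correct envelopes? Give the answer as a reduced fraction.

1/1440

Favorable outcomes: C(8,6)·!2 = 28·1 = 28.
Total outcomes: 8! = 40320.
Probability = 28/40320 = 1/1440.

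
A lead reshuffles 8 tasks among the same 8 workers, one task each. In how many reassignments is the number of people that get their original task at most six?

40319

# with exactly i fixed is C(8,i)·!(8-i); sum over i=0..6:
  i=0: C(8,0)·!8 = 1·14833 = 14833
  i=1: C(8,1)·!7 = 8·1854 = 14832
  i=2: C(8,2)·!6 = 28·265 = 7420
  i=3: C(8,3)·!5 = 56·44 = 2464
  i=4: C(8,4)·!4 = 70·9 = 630
  i=5: C(8,5)·!3 = 56·2 = 112
  i=6: C(8,6)·!2 = 28·1 = 28
Total = 40319.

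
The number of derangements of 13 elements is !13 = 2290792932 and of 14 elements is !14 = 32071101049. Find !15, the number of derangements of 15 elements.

481066515734

!15 = (15-1)·(!14 + !13) = 14·(32071101049 + 2290792932) = 14·34361893981 = 481066515734.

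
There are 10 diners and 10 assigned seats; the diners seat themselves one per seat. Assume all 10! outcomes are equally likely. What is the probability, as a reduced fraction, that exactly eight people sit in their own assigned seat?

1/80640

Favorable outcomes: C(10,8)·!2 = 45·1 = 45.
Total outcomes: 10! = 3628800.
Probability = 45/3628800 = 1/80640.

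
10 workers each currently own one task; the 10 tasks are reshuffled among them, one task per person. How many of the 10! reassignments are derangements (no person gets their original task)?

Use !n = (n-1)(!(n-1) + !(n-2)).
!10 = 9·(133496 + 14833) = 9·148329 = 1334961

1334961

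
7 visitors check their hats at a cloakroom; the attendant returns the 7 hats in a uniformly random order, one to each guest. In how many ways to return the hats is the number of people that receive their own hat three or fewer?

Sum C(7,i)·!(7-i) for i = 0..3:
  i=0: C(7,0)·!7 = 1·1854 = 1854
  i=1: C(7,1)·!6 = 7·265 = 1855
  i=2: C(7,2)·!5 = 21·44 = 924
  i=3: C(7,3)·!4 = 35·9 = 315
Total = 4948.

4948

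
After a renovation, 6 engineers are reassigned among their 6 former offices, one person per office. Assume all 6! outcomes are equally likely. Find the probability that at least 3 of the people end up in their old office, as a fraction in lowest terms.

7/90

Favorable outcomes: Σ_{i≥3} C(6,i)·!(6-i) = 20·2 + 15·1 + 6·0 + 1·1 = 56.
Total outcomes: 6! = 720.
Probability = 56/720 = 7/90.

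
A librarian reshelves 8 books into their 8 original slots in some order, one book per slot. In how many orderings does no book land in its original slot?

The subfactorial !8 = [8!/e] (nearest integer).
8! = 40320, and 40320/e ≈ 14832.90, so !8 = 14833.

14833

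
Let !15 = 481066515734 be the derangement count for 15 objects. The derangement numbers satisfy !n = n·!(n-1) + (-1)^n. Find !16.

7697064251745

!16 = 16·481066515734 + 1 = 7697064251745.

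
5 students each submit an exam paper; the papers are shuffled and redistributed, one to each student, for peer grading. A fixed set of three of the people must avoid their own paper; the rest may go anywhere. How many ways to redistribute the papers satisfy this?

64

Let A_j be the event that the j-th constrained one is fixed. By inclusion-exclusion over the 3 events:
Σ_{j=0}^{3} (-1)^j C(3,j)(5-j)!
= C(3,0)·5! - C(3,1)·4! + C(3,2)·3! - C(3,3)·2!
= 120 - 72 + 18 - 2
= 64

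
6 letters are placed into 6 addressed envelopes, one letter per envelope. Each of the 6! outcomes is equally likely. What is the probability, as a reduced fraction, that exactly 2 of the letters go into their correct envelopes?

3/16

Favorable outcomes: C(6,2)·!4 = 15·9 = 135.
Total outcomes: 6! = 720.
Probability = 135/720 = 3/16.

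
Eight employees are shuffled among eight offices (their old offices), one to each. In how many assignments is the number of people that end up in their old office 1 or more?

# with exactly i fixed is C(8,i)·!(8-i); sum over i=1..8:
  i=1: C(8,1)·!7 = 8·1854 = 14832
  i=2: C(8,2)·!6 = 28·265 = 7420
  i=3: C(8,3)·!5 = 56·44 = 2464
  i=4: C(8,4)·!4 = 70·9 = 630
  i=5: C(8,5)·!3 = 56·2 = 112
  i=6: C(8,6)·!2 = 28·1 = 28
  i=7: C(8,7)·!1 = 8·0 = 0
  i=8: C(8,8)·!0 = 1·1 = 1
Total = 25487.

25487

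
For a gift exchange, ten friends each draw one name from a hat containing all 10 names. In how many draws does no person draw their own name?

1334961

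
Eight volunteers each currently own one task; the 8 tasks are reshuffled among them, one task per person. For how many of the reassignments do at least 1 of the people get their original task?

25487

# with exactly i fixed is C(8,i)·!(8-i); sum over i=1..8:
  i=1: C(8,1)·!7 = 8·1854 = 14832
  i=2: C(8,2)·!6 = 28·265 = 7420
  i=3: C(8,3)·!5 = 56·44 = 2464
  i=4: C(8,4)·!4 = 70·9 = 630
  i=5: C(8,5)·!3 = 56·2 = 112
  i=6: C(8,6)·!2 = 28·1 = 28
  i=7: C(8,7)·!1 = 8·0 = 0
  i=8: C(8,8)·!0 = 1·1 = 1
Total = 25487.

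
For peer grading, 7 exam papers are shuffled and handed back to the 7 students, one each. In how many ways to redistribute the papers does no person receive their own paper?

1854

Use !n = (n-1)(!(n-1) + !(n-2)).
!7 = 6·(265 + 44) = 6·309 = 1854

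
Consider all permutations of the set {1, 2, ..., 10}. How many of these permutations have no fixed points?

1334961

Recurrence: !10 = 10·!9 + (-1)^10.
!10 = 10·133496 + 1 = 1334961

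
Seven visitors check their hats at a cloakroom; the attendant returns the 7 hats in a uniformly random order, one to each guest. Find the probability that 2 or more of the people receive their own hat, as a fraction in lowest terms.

Favorable outcomes: Σ_{i≥2} C(7,i)·!(7-i) = 21·44 + 35·9 + 35·2 + 21·1 + 7·0 + 1·1 = 1331.
Total outcomes: 7! = 5040.
Probability = 1331/5040 = 1331/5040.

1331/5040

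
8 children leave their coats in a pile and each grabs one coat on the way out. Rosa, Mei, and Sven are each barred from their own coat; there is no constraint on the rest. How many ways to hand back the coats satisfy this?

27240

Let A_j be the event that the j-th constrained one is fixed. By inclusion-exclusion over the 3 events:
Σ_{j=0}^{3} (-1)^j C(3,j)(8-j)!
= C(3,0)·8! - C(3,1)·7! + C(3,2)·6! - C(3,3)·5!
= 40320 - 15120 + 2160 - 120
= 27240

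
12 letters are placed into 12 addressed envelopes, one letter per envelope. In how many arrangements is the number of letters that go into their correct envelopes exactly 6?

244860

Pick the 6 fixed positions: C(12,6) = 924 ways.
The other 6 form a derangement: !6 = 265.
Total: 924 × 265 = 244860.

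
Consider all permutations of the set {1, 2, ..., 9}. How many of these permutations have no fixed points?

133496

The subfactorial !9 = [9!/e] (nearest integer).
9! = 362880, and 362880/e ≈ 133496.09, so !9 = 133496.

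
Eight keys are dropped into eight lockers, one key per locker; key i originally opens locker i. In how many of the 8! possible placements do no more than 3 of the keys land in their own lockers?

39549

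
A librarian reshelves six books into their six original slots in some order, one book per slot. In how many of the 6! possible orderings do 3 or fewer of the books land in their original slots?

# with exactly i fixed is C(6,i)·!(6-i); sum over i=0..3:
  i=0: C(6,0)·!6 = 1·265 = 265
  i=1: C(6,1)·!5 = 6·44 = 264
  i=2: C(6,2)·!4 = 15·9 = 135
  i=3: C(6,3)·!3 = 20·2 = 40
Total = 704.

704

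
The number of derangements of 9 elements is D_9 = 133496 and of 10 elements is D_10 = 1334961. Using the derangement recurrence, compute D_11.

14684570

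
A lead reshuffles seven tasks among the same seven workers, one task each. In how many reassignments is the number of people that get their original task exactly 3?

315

Choose which 3 of the 7 are fixed: C(7,3) = 35.
The remaining 4 must be deranged: !4 = 9.
Total: 35 × 9 = 315.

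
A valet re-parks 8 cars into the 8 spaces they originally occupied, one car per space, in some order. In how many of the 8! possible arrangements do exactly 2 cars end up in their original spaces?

Pick the 2 fixed positions: C(8,2) = 28 ways.
The other 6 form a derangement: !6 = 265.
Total: 28 × 265 = 7420.

7420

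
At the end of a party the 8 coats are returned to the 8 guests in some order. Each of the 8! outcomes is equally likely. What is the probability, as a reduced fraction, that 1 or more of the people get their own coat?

Favorable outcomes: Σ_{i≥1} C(8,i)·!(8-i) = 8·1854 + 28·265 + 56·44 + 70·9 + 56·2 + 28·1 + 8·0 + 1·1 = 25487.
Total outcomes: 8! = 40320.
Probability = 25487/40320 = 3641/5760.

3641/5760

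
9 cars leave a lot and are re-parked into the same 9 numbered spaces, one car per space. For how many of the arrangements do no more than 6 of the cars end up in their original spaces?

362843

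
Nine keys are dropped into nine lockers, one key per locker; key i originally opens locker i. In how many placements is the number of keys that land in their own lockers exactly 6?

168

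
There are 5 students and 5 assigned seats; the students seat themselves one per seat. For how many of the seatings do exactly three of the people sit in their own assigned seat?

10

Pick the 3 fixed positions: C(5,3) = 10 ways.
The other 2 form a derangement: !2 = 1.
Total: 10 × 1 = 10.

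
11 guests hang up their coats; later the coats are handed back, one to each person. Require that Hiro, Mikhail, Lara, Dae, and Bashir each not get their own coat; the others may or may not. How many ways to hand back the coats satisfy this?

Inclusion-exclusion on the 5 forbidden self-matches:
Σ_{j=0}^{5} (-1)^j C(5,j)(11-j)!
= C(5,0)·11! - C(5,1)·10! + C(5,2)·9! - C(5,3)·8! + C(5,4)·7! - C(5,5)·6!
= 39916800 - 18144000 + 3628800 - 403200 + 25200 - 720
= 25022880

25022880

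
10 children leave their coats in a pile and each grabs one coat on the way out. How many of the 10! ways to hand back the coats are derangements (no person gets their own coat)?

Use !n = (n-1)(!(n-1) + !(n-2)).
!10 = 9·(133496 + 14833) = 9·148329 = 1334961

1334961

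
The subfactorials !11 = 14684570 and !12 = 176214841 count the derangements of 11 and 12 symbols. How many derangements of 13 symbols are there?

!13 = (13-1)·(!12 + !11) = 12·(176214841 + 14684570) = 12·190899411 = 2290792932.

2290792932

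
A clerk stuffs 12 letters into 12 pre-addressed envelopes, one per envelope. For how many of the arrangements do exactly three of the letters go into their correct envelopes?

29369120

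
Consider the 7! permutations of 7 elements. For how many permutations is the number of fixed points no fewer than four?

92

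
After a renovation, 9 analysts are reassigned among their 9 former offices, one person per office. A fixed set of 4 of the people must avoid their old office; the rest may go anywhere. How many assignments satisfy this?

Inclusion-exclusion on the 4 forbidden self-matches:
Σ_{j=0}^{4} (-1)^j C(4,j)(9-j)!
= C(4,0)·9! - C(4,1)·8! + C(4,2)·7! - C(4,3)·6! + C(4,4)·5!
= 362880 - 161280 + 30240 - 2880 + 120
= 229080

229080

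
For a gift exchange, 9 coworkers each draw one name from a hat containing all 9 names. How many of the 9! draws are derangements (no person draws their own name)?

133496

!9 = 9! · Σ_{k=0}^{9} (-1)^k/k!
= 9! - 9!/1! + 9!/2! - 9!/3! + 9!/4! - 9!/5! + 9!/6! - 9!/7! + 9!/8! - 9!/9!
= 362880 - 362880 + 181440 - 60480 + 15120 - 3024 + 504 - 72 + 9 - 1
= 133496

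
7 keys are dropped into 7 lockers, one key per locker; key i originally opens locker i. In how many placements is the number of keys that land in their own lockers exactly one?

1855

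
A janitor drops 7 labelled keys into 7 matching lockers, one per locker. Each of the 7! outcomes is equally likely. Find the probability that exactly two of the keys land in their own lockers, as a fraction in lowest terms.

11/60

Favorable outcomes: C(7,2)·!5 = 21·44 = 924.
Total outcomes: 7! = 5040.
Probability = 924/5040 = 11/60.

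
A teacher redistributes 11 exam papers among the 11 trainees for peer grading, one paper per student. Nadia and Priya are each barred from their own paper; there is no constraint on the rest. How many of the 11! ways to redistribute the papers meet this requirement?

33022080

Inclusion-exclusion on the 2 forbidden self-matches:
Σ_{j=0}^{2} (-1)^j C(2,j)(11-j)!
= C(2,0)·11! - C(2,1)·10! + C(2,2)·9!
= 39916800 - 7257600 + 362880
= 33022080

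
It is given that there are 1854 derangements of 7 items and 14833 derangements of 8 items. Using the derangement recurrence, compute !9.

133496

!9 = (9-1)·(!8 + !7) = 8·(14833 + 1854) = 8·16687 = 133496.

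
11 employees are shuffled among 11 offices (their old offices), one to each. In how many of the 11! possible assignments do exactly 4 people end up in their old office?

611820

Pick the 4 fixed positions: C(11,4) = 330 ways.
The other 7 form a derangement: !7 = 1854.
Total: 330 × 1854 = 611820.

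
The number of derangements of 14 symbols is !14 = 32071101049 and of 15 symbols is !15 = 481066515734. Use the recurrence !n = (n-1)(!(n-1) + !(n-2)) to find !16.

7697064251745

!16 = (16-1)·(!15 + !14) = 15·(481066515734 + 32071101049) = 15·513137616783 = 7697064251745.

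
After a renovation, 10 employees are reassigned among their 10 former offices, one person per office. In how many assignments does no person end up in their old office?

1334961

The subfactorial !10 = [10!/e] (nearest integer).
10! = 3628800, and 3628800/e ≈ 1334960.92, so !10 = 1334961.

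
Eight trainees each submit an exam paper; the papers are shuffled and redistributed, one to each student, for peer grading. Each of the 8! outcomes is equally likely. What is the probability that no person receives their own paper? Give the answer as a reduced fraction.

2119/5760

Favorable outcomes: !8 = 14833.
Total outcomes: 8! = 40320.
Probability = 14833/40320 = 2119/5760.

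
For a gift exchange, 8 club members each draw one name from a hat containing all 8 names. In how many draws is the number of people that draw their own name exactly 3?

2464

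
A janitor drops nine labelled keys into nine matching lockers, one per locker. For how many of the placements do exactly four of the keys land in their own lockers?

5544

Choose which 4 of the 9 are fixed: C(9,4) = 126.
The other 5 form a derangement: !5 = 44.
Total: 126 × 44 = 5544.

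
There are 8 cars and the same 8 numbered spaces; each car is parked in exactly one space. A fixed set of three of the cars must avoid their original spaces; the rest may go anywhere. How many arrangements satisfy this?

27240

Inclusion-exclusion on the 3 forbidden self-matches:
Σ_{j=0}^{3} (-1)^j C(3,j)(8-j)!
= C(3,0)·8! - C(3,1)·7! + C(3,2)·6! - C(3,3)·5!
= 40320 - 15120 + 2160 - 120
= 27240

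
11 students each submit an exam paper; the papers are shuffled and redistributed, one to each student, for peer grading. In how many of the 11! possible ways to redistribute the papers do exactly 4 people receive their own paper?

Pick the 4 fixed positions: C(11,4) = 330 ways.
The other 7 form a derangement: !7 = 1854.
Total: 330 × 1854 = 611820.

611820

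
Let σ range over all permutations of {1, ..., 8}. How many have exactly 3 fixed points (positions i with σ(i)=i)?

2464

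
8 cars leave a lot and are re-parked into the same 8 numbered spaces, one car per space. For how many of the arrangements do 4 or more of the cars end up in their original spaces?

771

# with exactly i fixed is C(8,i)·!(8-i); sum over i=4..8:
  i=4: C(8,4)·!4 = 70·9 = 630
  i=5: C(8,5)·!3 = 56·2 = 112
  i=6: C(8,6)·!2 = 28·1 = 28
  i=7: C(8,7)·!1 = 8·0 = 0
  i=8: C(8,8)·!0 = 1·1 = 1
Total = 771.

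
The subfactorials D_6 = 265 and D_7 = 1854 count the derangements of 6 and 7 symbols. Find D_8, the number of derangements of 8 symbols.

14833

D_8 = (8-1)·(D_7 + D_6) = 7·(1854 + 265) = 7·2119 = 14833.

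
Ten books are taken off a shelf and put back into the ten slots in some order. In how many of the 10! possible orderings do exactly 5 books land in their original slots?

11088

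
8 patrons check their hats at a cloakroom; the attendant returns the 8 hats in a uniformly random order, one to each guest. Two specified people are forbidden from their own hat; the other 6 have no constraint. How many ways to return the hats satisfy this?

30960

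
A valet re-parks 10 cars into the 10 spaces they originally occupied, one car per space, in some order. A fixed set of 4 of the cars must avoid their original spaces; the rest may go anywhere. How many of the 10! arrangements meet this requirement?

2399760

Let A_j be the event that the j-th constrained one is fixed. By inclusion-exclusion over the 4 events:
Σ_{j=0}^{4} (-1)^j C(4,j)(10-j)!
= C(4,0)·10! - C(4,1)·9! + C(4,2)·8! - C(4,3)·7! + C(4,4)·6!
= 3628800 - 1451520 + 241920 - 20160 + 720
= 2399760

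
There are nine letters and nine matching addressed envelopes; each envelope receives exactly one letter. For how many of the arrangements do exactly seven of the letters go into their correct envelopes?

Pick the 7 fixed positions: C(9,7) = 36 ways.
The remaining 2 must be deranged: !2 = 1.
Total: 36 × 1 = 36.

36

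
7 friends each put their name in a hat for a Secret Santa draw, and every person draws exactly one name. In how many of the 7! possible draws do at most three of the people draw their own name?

4948

# with exactly i fixed is C(7,i)·!(7-i); sum over i=0..3:
  i=0: C(7,0)·!7 = 1·1854 = 1854
  i=1: C(7,1)·!6 = 7·265 = 1855
  i=2: C(7,2)·!5 = 21·44 = 924
  i=3: C(7,3)·!4 = 35·9 = 315
Total = 4948.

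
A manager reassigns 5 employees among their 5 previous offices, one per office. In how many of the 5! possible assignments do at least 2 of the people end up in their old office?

# with exactly i fixed is C(5,i)·!(5-i); sum over i=2..5:
  i=2: C(5,2)·!3 = 10·2 = 20
  i=3: C(5,3)·!2 = 10·1 = 10
  i=4: C(5,4)·!1 = 5·0 = 0
  i=5: C(5,5)·!0 = 1·1 = 1
Total = 31.

31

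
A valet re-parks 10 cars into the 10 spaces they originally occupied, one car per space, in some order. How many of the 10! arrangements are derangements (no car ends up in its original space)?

1334961

!10 is the nearest integer to 10!/e.
10! = 3628800, and 3628800/e ≈ 1334960.92, so !10 = 1334961.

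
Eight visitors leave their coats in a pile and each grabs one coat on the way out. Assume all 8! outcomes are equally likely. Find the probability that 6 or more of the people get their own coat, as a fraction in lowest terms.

29/40320

Favorable outcomes: Σ_{i≥6} C(8,i)·!(8-i) = 28·1 + 8·0 + 1·1 = 29.
Total outcomes: 8! = 40320.
Probability = 29/40320 = 29/40320.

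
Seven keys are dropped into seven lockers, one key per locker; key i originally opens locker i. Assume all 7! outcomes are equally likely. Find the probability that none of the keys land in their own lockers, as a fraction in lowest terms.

103/280

Favorable outcomes: !7 = 1854.
Total outcomes: 7! = 5040.
Probability = 1854/5040 = 103/280.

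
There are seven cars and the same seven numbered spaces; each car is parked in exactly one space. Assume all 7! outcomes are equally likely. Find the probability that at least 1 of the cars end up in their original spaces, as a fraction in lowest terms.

Favorable outcomes: Σ_{i≥1} C(7,i)·!(7-i) = 7·265 + 21·44 + 35·9 + 35·2 + 21·1 + 7·0 + 1·1 = 3186.
Total outcomes: 7! = 5040.
Probability = 3186/5040 = 177/280.

177/280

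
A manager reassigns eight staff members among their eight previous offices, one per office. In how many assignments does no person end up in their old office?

14833

!8 = 8! · Σ_{k=0}^{8} (-1)^k/k!
= 8! - 8!/1! + 8!/2! - 8!/3! + 8!/4! - 8!/5! + 8!/6! - 8!/7! + 8!/8!
= 40320 - 40320 + 20160 - 6720 + 1680 - 336 + 56 - 8 + 1
= 14833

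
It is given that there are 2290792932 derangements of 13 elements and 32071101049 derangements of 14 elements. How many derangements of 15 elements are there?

481066515734

D_15 = (15-1)·(D_14 + D_13) = 14·(32071101049 + 2290792932) = 14·34361893981 = 481066515734.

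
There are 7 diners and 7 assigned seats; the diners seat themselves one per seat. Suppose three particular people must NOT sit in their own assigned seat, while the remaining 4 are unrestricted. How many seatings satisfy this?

3216

Let A_j be the event that the j-th constrained one is fixed. By inclusion-exclusion over the 3 events:
Σ_{j=0}^{3} (-1)^j C(3,j)(7-j)!
= C(3,0)·7! - C(3,1)·6! + C(3,2)·5! - C(3,3)·4!
= 5040 - 2160 + 360 - 24
= 3216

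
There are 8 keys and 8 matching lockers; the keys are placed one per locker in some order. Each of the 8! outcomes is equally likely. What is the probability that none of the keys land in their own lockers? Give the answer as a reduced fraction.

2119/5760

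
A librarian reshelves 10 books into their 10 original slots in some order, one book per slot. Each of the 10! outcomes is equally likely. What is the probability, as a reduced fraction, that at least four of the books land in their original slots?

Favorable outcomes: Σ_{i≥4} C(10,i)·!(10-i) = 210·265 + 252·44 + 210·9 + 120·2 + 45·1 + 10·0 + 1·1 = 68914.
Total outcomes: 10! = 3628800.
Probability = 68914/3628800 = 34457/1814400.

34457/1814400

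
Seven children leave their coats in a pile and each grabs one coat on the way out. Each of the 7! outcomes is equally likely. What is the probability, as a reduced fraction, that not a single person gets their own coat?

103/280

Favorable outcomes: !7 = 1854.
Total outcomes: 7! = 5040.
Probability = 1854/5040 = 103/280.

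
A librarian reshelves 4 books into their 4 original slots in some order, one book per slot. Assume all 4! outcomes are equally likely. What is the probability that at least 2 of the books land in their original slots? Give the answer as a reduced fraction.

7/24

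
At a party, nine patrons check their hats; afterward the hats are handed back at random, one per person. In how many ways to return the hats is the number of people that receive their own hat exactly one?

133497

Pick the single fixed position: C(9,1) = 9 ways.
The other 8 form a derangement: !8 = 14833.
Total: 9 × 14833 = 133497.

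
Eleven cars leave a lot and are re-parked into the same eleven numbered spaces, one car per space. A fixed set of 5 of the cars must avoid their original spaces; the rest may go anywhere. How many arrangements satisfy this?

25022880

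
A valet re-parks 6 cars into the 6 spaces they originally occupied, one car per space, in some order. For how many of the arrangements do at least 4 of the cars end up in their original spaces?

16

# with exactly i fixed is C(6,i)·!(6-i); sum over i=4..6:
  i=4: C(6,4)·!2 = 15·1 = 15
  i=5: C(6,5)·!1 = 6·0 = 0
  i=6: C(6,6)·!0 = 1·1 = 1
Total = 16.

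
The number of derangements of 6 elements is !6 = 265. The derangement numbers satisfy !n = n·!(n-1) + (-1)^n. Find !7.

!7 = 7·265 - 1 = 1854.

1854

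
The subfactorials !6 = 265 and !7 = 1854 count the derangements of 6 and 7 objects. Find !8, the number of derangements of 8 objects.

!8 = (8-1)·(!7 + !6) = 7·(1854 + 265) = 7·2119 = 14833.

14833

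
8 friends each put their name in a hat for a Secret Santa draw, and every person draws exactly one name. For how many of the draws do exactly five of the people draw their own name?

112

Pick the 5 fixed positions: C(8,5) = 56 ways.
The other 3 form a derangement: !3 = 2.
Total: 56 × 2 = 112.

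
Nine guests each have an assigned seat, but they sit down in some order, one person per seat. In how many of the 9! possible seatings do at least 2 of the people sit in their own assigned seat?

95887

# with exactly i fixed is C(9,i)·!(9-i); sum over i=2..9:
  i=2: C(9,2)·!7 = 36·1854 = 66744
  i=3: C(9,3)·!6 = 84·265 = 22260
  i=4: C(9,4)·!5 = 126·44 = 5544
  i=5: C(9,5)·!4 = 126·9 = 1134
  i=6: C(9,6)·!3 = 84·2 = 168
  i=7: C(9,7)·!2 = 36·1 = 36
  i=8: C(9,8)·!1 = 9·0 = 0
  i=9: C(9,9)·!0 = 1·1 = 1
Total = 95887.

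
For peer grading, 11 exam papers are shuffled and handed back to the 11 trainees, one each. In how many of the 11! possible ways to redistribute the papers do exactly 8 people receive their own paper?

330

Choose which 8 of the 11 are fixed: C(11,8) = 165.
The remaining 3 must be deranged: !3 = 2.
Total: 165 × 2 = 330.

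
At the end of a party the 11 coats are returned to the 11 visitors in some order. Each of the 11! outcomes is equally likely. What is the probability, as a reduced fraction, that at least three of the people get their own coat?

Favorable outcomes: Σ_{i≥3} C(11,i)·!(11-i) = 165·14833 + 330·1854 + 462·265 + 462·44 + 330·9 + 165·2 + 55·1 + 11·0 + 1·1 = 3205379.
Total outcomes: 11! = 39916800.
Probability = 3205379/39916800 = 3205379/39916800.

3205379/39916800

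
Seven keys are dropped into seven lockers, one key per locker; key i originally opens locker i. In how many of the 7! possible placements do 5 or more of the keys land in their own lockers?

22

Sum C(7,i)·!(7-i) for i = 5..7:
  i=5: C(7,5)·!2 = 21·1 = 21
  i=6: C(7,6)·!1 = 7·0 = 0
  i=7: C(7,7)·!0 = 1·1 = 1
Total = 22.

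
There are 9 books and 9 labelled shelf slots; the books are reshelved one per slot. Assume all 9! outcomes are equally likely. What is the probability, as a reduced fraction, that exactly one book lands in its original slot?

2119/5760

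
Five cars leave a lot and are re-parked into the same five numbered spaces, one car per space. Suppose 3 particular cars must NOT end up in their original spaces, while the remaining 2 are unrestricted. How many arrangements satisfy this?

Let A_j be the event that the j-th constrained one is fixed. By inclusion-exclusion over the 3 events:
Σ_{j=0}^{3} (-1)^j C(3,j)(5-j)!
= C(3,0)·5! - C(3,1)·4! + C(3,2)·3! - C(3,3)·2!
= 120 - 72 + 18 - 2
= 64

64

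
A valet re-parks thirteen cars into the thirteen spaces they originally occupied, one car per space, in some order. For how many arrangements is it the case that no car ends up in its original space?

2290792932

Recurrence: !13 = 12·(!12 + !11).
!13 = 12·(176214841 + 14684570) = 12·190899411 = 2290792932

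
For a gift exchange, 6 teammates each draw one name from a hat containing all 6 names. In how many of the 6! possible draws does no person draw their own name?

265

Recurrence: !6 = 5·(!5 + !4).
!6 = 5·(44 + 9) = 5·53 = 265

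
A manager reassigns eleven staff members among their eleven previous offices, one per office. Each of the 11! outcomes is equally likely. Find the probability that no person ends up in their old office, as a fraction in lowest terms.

1468457/3991680

Favorable outcomes: !11 = 14684570.
Total outcomes: 11! = 39916800.
Probability = 14684570/39916800 = 1468457/3991680.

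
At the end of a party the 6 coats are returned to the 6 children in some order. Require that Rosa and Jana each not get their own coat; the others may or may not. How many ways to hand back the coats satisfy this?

Inclusion-exclusion on the 2 forbidden self-matches:
Σ_{j=0}^{2} (-1)^j C(2,j)(6-j)!
= C(2,0)·6! - C(2,1)·5! + C(2,2)·4!
= 720 - 240 + 24
= 504

504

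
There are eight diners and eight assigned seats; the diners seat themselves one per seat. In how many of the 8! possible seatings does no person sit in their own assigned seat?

14833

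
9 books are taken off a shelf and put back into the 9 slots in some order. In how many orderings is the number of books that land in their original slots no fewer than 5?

# with exactly i fixed is C(9,i)·!(9-i); sum over i=5..9:
  i=5: C(9,5)·!4 = 126·9 = 1134
  i=6: C(9,6)·!3 = 84·2 = 168
  i=7: C(9,7)·!2 = 36·1 = 36
  i=8: C(9,8)·!1 = 9·0 = 0
  i=9: C(9,9)·!0 = 1·1 = 1
Total = 1339.

1339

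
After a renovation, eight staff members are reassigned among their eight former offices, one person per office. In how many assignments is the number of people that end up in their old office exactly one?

14832

Pick the single fixed position: C(8,1) = 8 ways.
The remaining 7 must be deranged: !7 = 1854.
Total: 8 × 1854 = 14832.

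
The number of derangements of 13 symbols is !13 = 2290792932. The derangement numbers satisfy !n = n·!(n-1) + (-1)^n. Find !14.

!14 = 14·2290792932 + 1 = 32071101049.

32071101049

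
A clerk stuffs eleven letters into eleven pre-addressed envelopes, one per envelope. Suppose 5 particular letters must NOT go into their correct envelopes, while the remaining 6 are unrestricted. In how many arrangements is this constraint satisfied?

25022880

Let A_j be the event that the j-th constrained one is fixed. By inclusion-exclusion over the 5 events:
Σ_{j=0}^{5} (-1)^j C(5,j)(11-j)!
= C(5,0)·11! - C(5,1)·10! + C(5,2)·9! - C(5,3)·8! + C(5,4)·7! - C(5,5)·6!
= 39916800 - 18144000 + 3628800 - 403200 + 25200 - 720
= 25022880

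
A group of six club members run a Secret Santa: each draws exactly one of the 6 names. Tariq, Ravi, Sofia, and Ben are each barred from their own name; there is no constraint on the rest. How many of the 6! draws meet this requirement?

362

Inclusion-exclusion on the 4 forbidden self-matches:
Σ_{j=0}^{4} (-1)^j C(4,j)(6-j)!
= C(4,0)·6! - C(4,1)·5! + C(4,2)·4! - C(4,3)·3! + C(4,4)·2!
= 720 - 480 + 144 - 24 + 2
= 362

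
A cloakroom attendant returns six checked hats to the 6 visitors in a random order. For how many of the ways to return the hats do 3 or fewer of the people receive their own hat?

704

# with exactly i fixed is C(6,i)·!(6-i); sum over i=0..3:
  i=0: C(6,0)·!6 = 1·265 = 265
  i=1: C(6,1)·!5 = 6·44 = 264
  i=2: C(6,2)·!4 = 15·9 = 135
  i=3: C(6,3)·!3 = 20·2 = 40
Total = 704.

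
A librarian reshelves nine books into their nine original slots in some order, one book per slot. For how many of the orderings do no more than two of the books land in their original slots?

333737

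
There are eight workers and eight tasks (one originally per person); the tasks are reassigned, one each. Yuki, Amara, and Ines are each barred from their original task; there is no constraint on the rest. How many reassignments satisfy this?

Inclusion-exclusion on the 3 forbidden self-matches:
Σ_{j=0}^{3} (-1)^j C(3,j)(8-j)!
= C(3,0)·8! - C(3,1)·7! + C(3,2)·6! - C(3,3)·5!
= 40320 - 15120 + 2160 - 120
= 27240

27240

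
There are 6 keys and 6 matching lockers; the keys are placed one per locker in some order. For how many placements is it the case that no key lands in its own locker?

Recurrence: !6 = 6·!5 + (-1)^6.
!6 = 6·44 + 1 = 265

265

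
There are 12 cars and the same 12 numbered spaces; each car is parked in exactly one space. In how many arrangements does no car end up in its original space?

176214841

Use !n = (n-1)(!(n-1) + !(n-2)).
!12 = 11·(14684570 + 1334961) = 11·16019531 = 176214841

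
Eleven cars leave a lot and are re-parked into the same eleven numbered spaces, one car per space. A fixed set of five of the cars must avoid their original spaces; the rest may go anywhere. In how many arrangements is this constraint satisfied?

Let A_j be the event that the j-th constrained one is fixed. By inclusion-exclusion over the 5 events:
Σ_{j=0}^{5} (-1)^j C(5,j)(11-j)!
= C(5,0)·11! - C(5,1)·10! + C(5,2)·9! - C(5,3)·8! + C(5,4)·7! - C(5,5)·6!
= 39916800 - 18144000 + 3628800 - 403200 + 25200 - 720
= 25022880

25022880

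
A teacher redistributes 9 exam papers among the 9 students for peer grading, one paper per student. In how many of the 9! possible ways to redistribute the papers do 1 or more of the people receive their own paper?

229384

Sum C(9,i)·!(9-i) for i = 1..9:
  i=1: C(9,1)·!8 = 9·14833 = 133497
  i=2: C(9,2)·!7 = 36·1854 = 66744
  i=3: C(9,3)·!6 = 84·265 = 22260
  i=4: C(9,4)·!5 = 126·44 = 5544
  i=5: C(9,5)·!4 = 126·9 = 1134
  i=6: C(9,6)·!3 = 84·2 = 168
  i=7: C(9,7)·!2 = 36·1 = 36
  i=8: C(9,8)·!1 = 9·0 = 0
  i=9: C(9,9)·!0 = 1·1 = 1
Total = 229384.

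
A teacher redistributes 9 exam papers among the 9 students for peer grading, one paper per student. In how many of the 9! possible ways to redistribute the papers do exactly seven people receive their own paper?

36

Pick the 7 fixed positions: C(9,7) = 36 ways.
The remaining 2 must be deranged: !2 = 1.
Total: 36 × 1 = 36.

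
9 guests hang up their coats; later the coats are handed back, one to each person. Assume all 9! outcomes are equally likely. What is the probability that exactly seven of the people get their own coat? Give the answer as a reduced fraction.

Favorable outcomes: C(9,7)·!2 = 36·1 = 36.
Total outcomes: 9! = 362880.
Probability = 36/362880 = 1/10080.

1/10080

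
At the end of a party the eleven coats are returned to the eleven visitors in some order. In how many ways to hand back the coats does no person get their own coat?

14684570

!11 = 11! · Σ_{k=0}^{11} (-1)^k/k!
= 11! - 11!/1! + 11!/2! - 11!/3! + 11!/4! - 11!/5! + 11!/6! - 11!/7! + 11!/8! - 11!/9! + 11!/10! - 11!/11!
= 39916800 - 39916800 + 19958400 - 6652800 + 1663200 - 332640 + 55440 - 7920 + 990 - 110 + 11 - 1
= 14684570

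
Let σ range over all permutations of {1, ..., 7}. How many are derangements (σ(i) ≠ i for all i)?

!7 = 7! · Σ_{k=0}^{7} (-1)^k/k!
= 7! - 7!/1! + 7!/2! - 7!/3! + 7!/4! - 7!/5! + 7!/6! - 7!/7!
= 5040 - 5040 + 2520 - 840 + 210 - 42 + 7 - 1
= 1854

1854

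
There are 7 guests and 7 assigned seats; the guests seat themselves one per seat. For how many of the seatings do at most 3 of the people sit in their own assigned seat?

4948

Sum C(7,i)·!(7-i) for i = 0..3:
  i=0: C(7,0)·!7 = 1·1854 = 1854
  i=1: C(7,1)·!6 = 7·265 = 1855
  i=2: C(7,2)·!5 = 21·44 = 924
  i=3: C(7,3)·!4 = 35·9 = 315
Total = 4948.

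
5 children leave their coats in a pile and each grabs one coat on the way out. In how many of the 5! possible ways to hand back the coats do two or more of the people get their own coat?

31

# with exactly i fixed is C(5,i)·!(5-i); sum over i=2..5:
  i=2: C(5,2)·!3 = 10·2 = 20
  i=3: C(5,3)·!2 = 10·1 = 10
  i=4: C(5,4)·!1 = 5·0 = 0
  i=5: C(5,5)·!0 = 1·1 = 1
Total = 31.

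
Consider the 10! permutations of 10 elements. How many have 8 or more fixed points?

# with exactly i fixed is C(10,i)·!(10-i); sum over i=8..10:
  i=8: C(10,8)·!2 = 45·1 = 45
  i=9: C(10,9)·!1 = 10·0 = 0
  i=10: C(10,10)·!0 = 1·1 = 1
Total = 46.

46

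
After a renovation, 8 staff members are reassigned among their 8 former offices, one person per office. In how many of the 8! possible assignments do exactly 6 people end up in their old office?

Choose which 6 of the 8 are fixed: C(8,6) = 28.
The remaining 2 must be deranged: !2 = 1.
Total: 28 × 1 = 28.

28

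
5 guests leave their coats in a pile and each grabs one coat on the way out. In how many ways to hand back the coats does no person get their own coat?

Recurrence: !5 = 4·(!4 + !3).
!5 = 4·(9 + 2) = 4·11 = 44

44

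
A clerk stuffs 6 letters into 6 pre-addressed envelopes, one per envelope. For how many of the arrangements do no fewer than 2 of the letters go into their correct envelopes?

# with exactly i fixed is C(6,i)·!(6-i); sum over i=2..6:
  i=2: C(6,2)·!4 = 15·9 = 135
  i=3: C(6,3)·!3 = 20·2 = 40
  i=4: C(6,4)·!2 = 15·1 = 15
  i=5: C(6,5)·!1 = 6·0 = 0
  i=6: C(6,6)·!0 = 1·1 = 1
Total = 191.

191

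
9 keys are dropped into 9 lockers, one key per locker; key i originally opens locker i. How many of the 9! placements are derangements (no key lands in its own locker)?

133496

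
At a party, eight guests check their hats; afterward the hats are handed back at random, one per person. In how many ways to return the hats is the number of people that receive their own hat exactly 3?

2464

Choose which 3 of the 8 are fixed: C(8,3) = 56.
The remaining 5 must be deranged: !5 = 44.
Total: 56 × 44 = 2464.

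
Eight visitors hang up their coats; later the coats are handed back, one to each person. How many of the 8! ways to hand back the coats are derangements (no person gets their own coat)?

!8 = 8! · Σ_{k=0}^{8} (-1)^k/k!
= 8! - 8!/1! + 8!/2! - 8!/3! + 8!/4! - 8!/5! + 8!/6! - 8!/7! + 8!/8!
= 40320 - 40320 + 20160 - 6720 + 1680 - 336 + 56 - 8 + 1
= 14833

14833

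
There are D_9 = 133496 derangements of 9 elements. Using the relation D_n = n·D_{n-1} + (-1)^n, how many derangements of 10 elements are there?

D_10 = 10·133496 + 1 = 1334961.

1334961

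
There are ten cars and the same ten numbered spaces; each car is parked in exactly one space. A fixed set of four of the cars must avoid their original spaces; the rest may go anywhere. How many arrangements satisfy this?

Let A_j be the event that the j-th constrained one is fixed. By inclusion-exclusion over the 4 events:
Σ_{j=0}^{4} (-1)^j C(4,j)(10-j)!
= C(4,0)·10! - C(4,1)·9! + C(4,2)·8! - C(4,3)·7! + C(4,4)·6!
= 3628800 - 1451520 + 241920 - 20160 + 720
= 2399760

2399760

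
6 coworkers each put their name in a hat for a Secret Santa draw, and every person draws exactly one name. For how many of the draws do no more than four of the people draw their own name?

719

Sum C(6,i)·!(6-i) for i = 0..4:
  i=0: C(6,0)·!6 = 1·265 = 265
  i=1: C(6,1)·!5 = 6·44 = 264
  i=2: C(6,2)·!4 = 15·9 = 135
  i=3: C(6,3)·!3 = 20·2 = 40
  i=4: C(6,4)·!2 = 15·1 = 15
Total = 719.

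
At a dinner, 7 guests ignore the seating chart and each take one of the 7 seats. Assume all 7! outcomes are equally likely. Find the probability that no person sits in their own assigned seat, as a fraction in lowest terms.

103/280

Favorable outcomes: !7 = 1854.
Total outcomes: 7! = 5040.
Probability = 1854/5040 = 103/280.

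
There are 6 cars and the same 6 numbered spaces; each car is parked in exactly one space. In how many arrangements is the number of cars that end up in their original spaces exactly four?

15

Pick the 4 fixed positions: C(6,4) = 15 ways.
The other 2 form a derangement: !2 = 1.
Total: 15 × 1 = 15.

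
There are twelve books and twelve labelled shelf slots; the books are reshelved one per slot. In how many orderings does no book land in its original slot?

176214841

Recurrence: !12 = 12·!11 + (-1)^12.
!12 = 12·14684570 + 1 = 176214841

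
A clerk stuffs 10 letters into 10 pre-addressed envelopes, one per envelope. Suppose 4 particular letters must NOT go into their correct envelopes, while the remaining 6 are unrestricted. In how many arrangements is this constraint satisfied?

Let A_j be the event that the j-th constrained one is fixed. By inclusion-exclusion over the 4 events:
Σ_{j=0}^{4} (-1)^j C(4,j)(10-j)!
= C(4,0)·10! - C(4,1)·9! + C(4,2)·8! - C(4,3)·7! + C(4,4)·6!
= 3628800 - 1451520 + 241920 - 20160 + 720
= 2399760

2399760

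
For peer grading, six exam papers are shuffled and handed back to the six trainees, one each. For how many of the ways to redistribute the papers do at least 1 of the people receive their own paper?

Sum C(6,i)·!(6-i) for i = 1..6:
  i=1: C(6,1)·!5 = 6·44 = 264
  i=2: C(6,2)·!4 = 15·9 = 135
  i=3: C(6,3)·!3 = 20·2 = 40
  i=4: C(6,4)·!2 = 15·1 = 15
  i=5: C(6,5)·!1 = 6·0 = 0
  i=6: C(6,6)·!0 = 1·1 = 1
Total = 455.

455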